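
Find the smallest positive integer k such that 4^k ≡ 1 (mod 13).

The order of 4 must divide p − 1 = 12 = 2^2 · 3.
Divisors: 1, 2, 3, 4, 6, 12.
Check each in increasing order: 4^1 ≡ 4;  4^2 ≡ 3;  4^3 ≡ 12;  4^4 ≡ 9;  4^6 ≡ 1.
Smallest exponent giving 1 is 6.

6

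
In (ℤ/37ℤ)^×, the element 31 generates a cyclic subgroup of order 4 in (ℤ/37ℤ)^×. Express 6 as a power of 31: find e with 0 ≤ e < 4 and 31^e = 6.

Successive powers of 31 modulo 37:
  31^0=1  31^1=31  31^2=36  31^3=6
So 31^3 ≡ 6 (mod 37), giving e = 3.

3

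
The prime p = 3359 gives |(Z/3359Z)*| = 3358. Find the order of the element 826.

1679

The order of 826 must divide p − 1 = 3358 = 2 · 23 · 73.
Divisors: 1, 2, 23, 46, 73, 146, 1679, 3358.
Check each in increasing order: 826^1 ≡ 826;  826^2 ≡ 399;  826^23 ≡ 3166;  826^46 ≡ 300;  826^73 ≡ 3028;  826^146 ≡ 2073;  826^1679 ≡ 1.
Smallest exponent giving 1 is 1679.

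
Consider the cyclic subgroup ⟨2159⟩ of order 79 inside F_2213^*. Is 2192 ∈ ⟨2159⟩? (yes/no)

2192 ∈ ⟨2159⟩ iff 2192^79 ≡ 1 (mod 2213), since |⟨2159⟩| = 79.
2192^79 mod 2213 = 572.
Since 572 ≠ 1, 2192 does not lie in the subgroup.

no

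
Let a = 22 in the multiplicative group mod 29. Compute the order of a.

14

The order of 22 must divide p − 1 = 28 = 2^2 · 7.
Divisors: 1, 2, 4, 7, 14, 28.
Check each in increasing order: 22^1 ≡ 22;  22^2 ≡ 20;  22^4 ≡ 23;  22^7 ≡ 28;  22^14 ≡ 1.
Smallest exponent giving 1 is 14.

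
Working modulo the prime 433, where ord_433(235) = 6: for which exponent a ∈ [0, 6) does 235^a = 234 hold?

2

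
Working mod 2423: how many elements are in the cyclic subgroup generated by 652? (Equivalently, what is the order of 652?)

173

The order of 652 must divide p − 1 = 2422 = 2 · 7 · 173.
Divisors: 1, 2, 7, 14, 173, 346, 1211, 2422.
Check each in increasing order: 652^1 ≡ 652;  652^2 ≡ 1079;  652^7 ≡ 893;  652^14 ≡ 282;  652^173 ≡ 1.
Smallest exponent giving 1 is 173.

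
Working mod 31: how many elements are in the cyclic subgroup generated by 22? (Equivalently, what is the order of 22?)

30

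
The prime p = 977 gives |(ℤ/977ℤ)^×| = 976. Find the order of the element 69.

488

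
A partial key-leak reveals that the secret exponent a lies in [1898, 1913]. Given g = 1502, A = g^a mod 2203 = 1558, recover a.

1912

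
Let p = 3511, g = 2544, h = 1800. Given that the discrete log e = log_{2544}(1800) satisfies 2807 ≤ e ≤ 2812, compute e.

Compute 2544^2807 mod 3511 = 1160, then multiply by 2544 repeatedly:
  2544^2807=1160  2544^2808=1800
Found 1800 at exponent 2808.

2808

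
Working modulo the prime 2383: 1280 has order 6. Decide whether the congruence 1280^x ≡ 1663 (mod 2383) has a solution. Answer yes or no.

no

1663 ∈ ⟨1280⟩ iff 1663^6 ≡ 1 (mod 2383), since |⟨1280⟩| = 6.
1663^6 mod 2383 = 766.
Since 766 ≠ 1, 1663 does not lie in the subgroup.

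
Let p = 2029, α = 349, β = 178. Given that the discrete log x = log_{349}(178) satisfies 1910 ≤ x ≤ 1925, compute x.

1925

Compute 349^1910 mod 2029 = 42, then multiply by 349 repeatedly:
  349^1910=42  349^1911=455  349^1912=533  349^1913=1378  349^1914=49
  349^1915=869  349^1916=960  349^1917=255  349^1918=1748  349^1919=1352
  349^1920=1120  349^1921=1312  349^1922=1363  349^1923=901  349^1924=1983
  349^1925=178
Found 178 at exponent 1925.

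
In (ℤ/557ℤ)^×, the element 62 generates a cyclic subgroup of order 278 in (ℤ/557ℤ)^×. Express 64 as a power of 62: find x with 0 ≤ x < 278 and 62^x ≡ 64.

23

Baby-step giant-step with m = ceil(sqrt(278)) = 17.
Baby table (62^j mod 557 for j=0..16):
  0:1  1:62  2:502  3:489  4:240  5:398  6:168  7:390
  8:229  9:273  10:216  11:24  12:374  13:351  14:39  15:190
  16:83
Giant step factor: 62^(-17) ≡ 490 (mod 557).
Scan 64·490^i mod 557 for i = 0, 1, …:
  i=0: 64   i=1: 168
Match at i=1, j=6: x = 1·17 + 6 = 23.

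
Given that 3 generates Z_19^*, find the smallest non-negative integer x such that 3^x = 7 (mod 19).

6

Successive powers of 3 modulo 19:
  3^0=1  3^1=3  3^2=9  3^3=8  3^4=5  3^5=15
  3^6=7
So 3^6 ≡ 7 (mod 19), giving x = 6.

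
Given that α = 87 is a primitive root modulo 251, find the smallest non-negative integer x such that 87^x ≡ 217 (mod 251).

Baby-step giant-step with m = ceil(sqrt(250)) = 16.
Baby table (87^j mod 251 for j=0..15):
  0:1  1:87  2:39  3:130  4:15  5:50  6:83  7:193
  8:225  9:248  10:241  11:134  12:112  13:206  14:101  15:2
Giant step factor: 87^(-16) ≡ 88 (mod 251).
Scan 217·88^i mod 251 for i = 0, 1, …:
  i=0: 217   i=1: 20   i=2: 3   i=3: 13
  i=4: 140   i=5: 21   i=6: 91   i=7: 227
  i=8: 147   i=9: 135   i=10: 83
Match at i=10, j=6: x = 10·16 + 6 = 166.

166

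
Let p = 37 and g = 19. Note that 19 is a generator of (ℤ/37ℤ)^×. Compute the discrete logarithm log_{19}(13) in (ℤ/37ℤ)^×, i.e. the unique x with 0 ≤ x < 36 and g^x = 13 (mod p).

Successive powers of 19 modulo 37:
  19^0=1  19^1=19  19^2=28  19^3=14  19^4=7  19^5=22
  19^6=11  19^7=24  19^8=12  19^9=6  19^10=3  19^11=20
  19^12=10  19^13=5  19^14=21  19^15=29  19^16=33  19^17=35
  19^18=36  19^19=18  19^20=9  19^21=23  19^22=30  19^23=15
  19^24=26  19^25=13
So 19^25 ≡ 13 (mod 37), giving x = 25.

25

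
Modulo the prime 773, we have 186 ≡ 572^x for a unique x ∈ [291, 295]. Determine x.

Compute 572^291 mod 773 = 760, then multiply by 572 repeatedly:
  572^291=760  572^292=294  572^293=427  572^294=749  572^295=186
Found 186 at exponent 295.

295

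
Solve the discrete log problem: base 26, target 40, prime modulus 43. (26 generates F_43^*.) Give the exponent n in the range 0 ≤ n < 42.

26

Successive powers of 26 modulo 43:
  26^0=1  26^1=26  26^2=31  26^3=32  26^4=15  26^5=3
  26^6=35  26^7=7  26^8=10  26^9=2  26^10=9  26^11=19
  26^12=21  26^13=30  26^14=6  26^15=27  26^16=14  26^17=20
  26^18=4  26^19=18  26^20=38  26^21=42  26^22=17  26^23=12
  26^24=11  26^25=28  26^26=40
So 26^26 ≡ 40 (mod 43), giving n = 26.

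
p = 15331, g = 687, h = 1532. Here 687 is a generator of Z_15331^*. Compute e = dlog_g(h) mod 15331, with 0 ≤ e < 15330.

6448

Baby-step giant-step with m = ceil(sqrt(15330)) = 124.
Baby table (687^j mod 15331 for j=0..123):
  0:1  1:687  2:12039  3:7384  4:13578  5:6838  6:6420  7:10543
  8:6809  9:1828  10:14025  11:7307  12:6672  13:15026  14:5099  15:7545
  16:1537  17:13411  18:14757  19:4268  20:3895  21:8271  22:9707  23:15055
  24:9691  25:4063  26:1039  27:8567  28:13756  29:6476  30:3022  31:6429
  32:1395  33:7843  34:6960  35:13579  36:7525  37:3128  38:2596  39:5056
  40:8666  41:5114  42:2519  43:13481  44:1523  45:3793  46:14852  47:8209
  48:13106  49:4525  50:11813  51:5432  52:6351  53:9133  54:3992  55:13586
  56:12334  57:10746  58:8291  59:8116  60:10539  61:4061  62:14996  63:15151
  64:14319  65:9982  66:4677  67:8920  68:10971  69:9556  70:3304  71:860
  72:8242  73:5115  74:3206  75:10189  76:8907  77:2040  78:6359  79:14629
  80:8318  81:11334  82:13641  83:4126  84:13658  85:474  86:3687  87:3354
  88:4548  89:12283  90:6371  91:7542  92:14807  93:7956  94:7936  95:9527
  96:14043  97:4342  98:8740  99:9959  100:4207  101:7981  102:9780  103:3882
  104:14671  105:6510  106:11049  107:1818  108:7155  109:9565  110:9487  111:1894
  112:13374  113:4669  114:3424  115:6645  116:11808  117:1997  118:7480  119:2875
  120:12757  121:10058  122:10896  123:4024
Giant step factor: 687^(-124) ≡ 14447 (mod 15331).
Scan 1532·14447^i mod 15331 for i = 0, 1, …:
  i=0: 1532   i=1: 10171   i=2: 8133   i=3: 667
  i=4: 8281   i=5: 7814   i=6: 6705   i=7: 5877
  i=8: 1941   i=9: 1228     …   i=51: 4908
  i=52: 1
Match at i=52, j=0: e = 52·124 + 0 = 6448.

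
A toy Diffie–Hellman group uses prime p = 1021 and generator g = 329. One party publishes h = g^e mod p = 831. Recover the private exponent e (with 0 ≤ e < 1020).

64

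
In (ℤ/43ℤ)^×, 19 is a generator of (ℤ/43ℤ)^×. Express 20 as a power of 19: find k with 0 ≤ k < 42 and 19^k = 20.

Baby-step giant-step with m = ceil(sqrt(42)) = 7.
Baby table (19^j mod 43 for j=0..6):
  0:1  1:19  2:17  3:22  4:31  5:30  6:11
Giant step factor: 19^(-7) ≡ 7 (mod 43).
Scan 20·7^i mod 43 for i = 0, 1, …:
  i=0: 20   i=1: 11
Match at i=1, j=6: k = 1·7 + 6 = 13.

13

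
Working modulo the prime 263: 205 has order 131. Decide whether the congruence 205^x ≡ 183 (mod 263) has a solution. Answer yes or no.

yes

183 ∈ ⟨205⟩ iff 183^131 ≡ 1 (mod 263), since |⟨205⟩| = 131.
183^131 mod 263 = 1.
Since 1 = 1, 183 lies in the subgroup.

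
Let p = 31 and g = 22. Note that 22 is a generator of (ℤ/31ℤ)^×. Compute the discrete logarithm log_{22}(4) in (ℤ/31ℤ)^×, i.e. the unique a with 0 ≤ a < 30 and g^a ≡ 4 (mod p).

24

Successive powers of 22 modulo 31:
  22^0=1  22^1=22  22^2=19  22^3=15  22^4=20  22^5=6
  22^6=8  22^7=21  22^8=28  22^9=27  22^10=5  22^11=17
  22^12=2  22^13=13  22^14=7  22^15=30  22^16=9  22^17=12
  22^18=16  22^19=11  22^20=25  22^21=23  22^22=10  22^23=3
  22^24=4
So 22^24 ≡ 4 (mod 31), giving a = 24.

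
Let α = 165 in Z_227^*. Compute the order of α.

226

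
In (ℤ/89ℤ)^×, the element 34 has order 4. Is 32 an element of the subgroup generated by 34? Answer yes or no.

no

⟨34⟩ has order 4; its elements mod 89 are {1, 34, 55, 88}.
32 is not in this set.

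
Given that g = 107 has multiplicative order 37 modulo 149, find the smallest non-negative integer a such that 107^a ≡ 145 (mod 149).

28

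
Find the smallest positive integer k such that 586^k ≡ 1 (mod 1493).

373

The order of 586 must divide p − 1 = 1492 = 2^2 · 373.
Divisors: 1, 2, 4, 373, 746, 1492.
Check each in increasing order: 586^1 ≡ 586;  586^2 ≡ 6;  586^4 ≡ 36;  586^373 ≡ 1.
Smallest exponent giving 1 is 373.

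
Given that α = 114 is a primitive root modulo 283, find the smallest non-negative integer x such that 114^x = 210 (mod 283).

197

Baby-step giant-step with m = ceil(sqrt(282)) = 17.
Baby table (114^j mod 283 for j=0..16):
  0:1  1:114  2:261  3:39  4:201  5:274  6:106  7:198
  8:215  9:172  10:81  11:178  12:199  13:46  14:150  15:120
  16:96
Giant step factor: 114^(-17) ≡ 213 (mod 283).
Scan 210·213^i mod 283 for i = 0, 1, …:
  i=0: 210   i=1: 16   i=2: 12   i=3: 9
  i=4: 219   i=5: 235   i=6: 247   i=7: 256
  i=8: 192   i=9: 144   i=10: 108   i=11: 81
Match at i=11, j=10: x = 11·17 + 10 = 197.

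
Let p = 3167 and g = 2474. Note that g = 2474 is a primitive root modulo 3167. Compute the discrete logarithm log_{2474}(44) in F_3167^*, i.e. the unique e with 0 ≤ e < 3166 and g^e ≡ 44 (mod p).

Baby-step giant-step with m = ceil(sqrt(3166)) = 57.
Baby table (2474^j mod 3167 for j=0..56):
  0:1  1:2474  2:2032  3:1139  4:2423  5:2538  6:2018  7:1340
  8:2478  9:2427  10:2933  11:645  12:2729  13:2669  14:3078  15:1504
  16:2838  17:3140  18:2876  19:2142  20:917  21:1086  22:1148  23:2520
  24:1824  25:2768  26:978  27:3151  28:1587  29:2325  30:778  31:2403
  32:563  33:2549  34:729  35:1523  36:2339  37:577  38:2348  39:674
  40:1634  41:1424  42:1272  43:2097  44:432  45:1489  46:565  47:1163
  48:1626  49:634  50:851  51:2486  52:50  53:187  54:256  55:3111
  56:804
Giant step factor: 2474^(-57) ≡ 2548 (mod 3167).
Scan 44·2548^i mod 3167 for i = 0, 1, …:
  i=0: 44   i=1: 1267   i=2: 1143   i=3: 1891
  i=4: 1261   i=5: 1690   i=6: 2167   i=7: 1435
  i=8: 1662   i=9: 497   i=10: 2723   i=11: 2474
Match at i=11, j=1: e = 11·57 + 1 = 628.

628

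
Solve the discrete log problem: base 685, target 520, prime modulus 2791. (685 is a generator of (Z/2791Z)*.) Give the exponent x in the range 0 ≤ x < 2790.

518

Baby-step giant-step with m = ceil(sqrt(2790)) = 53.
Baby table (685^j mod 2791 for j=0..52):
  0:1  1:685  2:337  3:1983  4:1929  5:1222  6:2561  7:1537
  8:638  9:1634  10:99  11:831  12:2662  13:947  14:1183  15:965
  16:2349  17:1449  18:1760  19:2679  20:1428  21:1330  22:1184  23:1650
  24:2686  25:641  26:898  27:1110  28:1198  29:76  30:1822  31:493
  32:2785  33:1472  34:769  35:2057  36:2381  37:1041  38:1380  39:1942
  40:1754  41:1360  42:2197  43:596  44:774  45:2691  46:1275  47:2583
  48:2652  49:2470  50:604  51:672  52:2596
Giant step factor: 685^(-53) ≡ 1186 (mod 2791).
Scan 520·1186^i mod 2791 for i = 0, 1, …:
  i=0: 520   i=1: 2700   i=2: 923   i=3: 606
  i=4: 1429   i=5: 657   i=6: 513   i=7: 2771
  i=8: 1399   i=9: 1360
Match at i=9, j=41: x = 9·53 + 41 = 518.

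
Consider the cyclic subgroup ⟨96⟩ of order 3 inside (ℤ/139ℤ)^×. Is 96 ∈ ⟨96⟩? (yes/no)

⟨96⟩ has order 3; its elements mod 139 are {1, 42, 96}.
96 is in this set.

yes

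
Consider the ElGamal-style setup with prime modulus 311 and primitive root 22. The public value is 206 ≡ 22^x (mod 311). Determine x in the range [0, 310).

95

Baby-step giant-step with m = ceil(sqrt(310)) = 18.
Baby table (22^j mod 311 for j=0..17):
  0:1  1:22  2:173  3:74  4:73  5:51  6:189  7:115
  8:42  9:302  10:113  11:309  12:267  13:276  14:163  15:165
  16:209  17:244
Giant step factor: 22^(-18) ≡ 96 (mod 311).
Scan 206·96^i mod 311 for i = 0, 1, …:
  i=0: 206   i=1: 183   i=2: 152   i=3: 286
  i=4: 88   i=5: 51
Match at i=5, j=5: x = 5·18 + 5 = 95.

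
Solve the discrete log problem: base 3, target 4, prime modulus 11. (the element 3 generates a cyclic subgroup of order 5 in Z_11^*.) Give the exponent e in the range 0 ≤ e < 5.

4

Successive powers of 3 modulo 11:
  3^0=1  3^1=3  3^2=9  3^3=5  3^4=4
So 3^4 ≡ 4 (mod 11), giving e = 4.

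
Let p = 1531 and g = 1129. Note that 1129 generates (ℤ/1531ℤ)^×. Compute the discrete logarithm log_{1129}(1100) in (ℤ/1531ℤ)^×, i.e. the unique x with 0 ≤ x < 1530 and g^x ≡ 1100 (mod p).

1296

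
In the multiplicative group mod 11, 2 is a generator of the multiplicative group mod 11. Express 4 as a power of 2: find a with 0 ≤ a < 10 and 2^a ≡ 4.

Successive powers of 2 modulo 11:
  2^0=1  2^1=2  2^2=4
So 2^2 ≡ 4 (mod 11), giving a = 2.

2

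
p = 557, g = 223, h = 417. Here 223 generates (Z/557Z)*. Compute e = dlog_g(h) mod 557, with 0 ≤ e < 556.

Baby-step giant-step with m = ceil(sqrt(556)) = 24.
Baby table (223^j mod 557 for j=0..23):
  0:1  1:223  2:156  3:254  4:385  5:77  6:461  7:315
  8:63  9:124  10:359  11:406  12:304  13:395  14:79  15:350
  16:70  17:14  18:337  19:513  20:214  21:377  22:521  23:327
Giant step factor: 223^(-24) ≡ 448 (mod 557).
Scan 417·448^i mod 557 for i = 0, 1, …:
  i=0: 417   i=1: 221   i=2: 419   i=3: 3
  i=4: 230   i=5: 552   i=6: 545   i=7: 194
  i=8: 20   i=9: 48     …   i=15: 211
  i=16: 395
Match at i=16, j=13: e = 16·24 + 13 = 397.

397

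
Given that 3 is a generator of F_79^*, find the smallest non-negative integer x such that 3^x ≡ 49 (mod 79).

Baby-step giant-step with m = ceil(sqrt(78)) = 9.
Baby table (3^j mod 79 for j=0..8):
  0:1  1:3  2:9  3:27  4:2  5:6  6:18  7:54
  8:4
Giant step factor: 3^(-9) ≡ 33 (mod 79).
Scan 49·33^i mod 79 for i = 0, 1, …:
  i=0: 49   i=1: 37   i=2: 36   i=3: 3
Match at i=3, j=1: x = 3·9 + 1 = 28.

28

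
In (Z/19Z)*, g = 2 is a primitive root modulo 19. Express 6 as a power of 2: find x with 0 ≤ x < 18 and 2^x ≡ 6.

14

Successive powers of 2 modulo 19:
  2^0=1  2^1=2  2^2=4  2^3=8  2^4=16  2^5=13
  2^6=7  2^7=14  2^8=9  2^9=18  2^10=17  2^11=15
  2^12=11  2^13=3  2^14=6
So 2^14 ≡ 6 (mod 19), giving x = 14.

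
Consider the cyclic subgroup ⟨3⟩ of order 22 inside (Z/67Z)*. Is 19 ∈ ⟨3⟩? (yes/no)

19 ∈ ⟨3⟩ iff 19^22 ≡ 1 (mod 67), since |⟨3⟩| = 22.
19^22 mod 67 = 37.
Since 37 ≠ 1, 19 does not lie in the subgroup.

no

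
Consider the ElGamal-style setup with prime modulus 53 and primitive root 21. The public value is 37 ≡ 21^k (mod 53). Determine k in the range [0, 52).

Successive powers of 21 modulo 53:
  21^0=1  21^1=21  21^2=17  21^3=39  21^4=24  21^5=27
  21^6=37
So 21^6 ≡ 37 (mod 53), giving k = 6.

6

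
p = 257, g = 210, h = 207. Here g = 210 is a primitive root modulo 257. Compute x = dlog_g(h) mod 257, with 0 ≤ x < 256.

Baby-step giant-step with m = ceil(sqrt(256)) = 16.
Baby table (210^j mod 257 for j=0..15):
  0:1  1:210  2:153  3:5  4:22  5:251  6:25  7:110
  8:227  9:125  10:36  11:107  12:111  13:180  14:21  15:41
Giant step factor: 210^(-16) ≡ 2 (mod 257).
Scan 207·2^i mod 257 for i = 0, 1, …:
  i=0: 207   i=1: 157   i=2: 57   i=3: 114
  i=4: 228   i=5: 199   i=6: 141   i=7: 25
Match at i=7, j=6: x = 7·16 + 6 = 118.

118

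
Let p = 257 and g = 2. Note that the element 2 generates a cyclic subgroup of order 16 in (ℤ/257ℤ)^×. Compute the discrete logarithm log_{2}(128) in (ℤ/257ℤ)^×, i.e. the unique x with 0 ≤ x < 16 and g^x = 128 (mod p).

Successive powers of 2 modulo 257:
  2^0=1  2^1=2  2^2=4  2^3=8  2^4=16  2^5=32
  2^6=64  2^7=128
So 2^7 ≡ 128 (mod 257), giving x = 7.

7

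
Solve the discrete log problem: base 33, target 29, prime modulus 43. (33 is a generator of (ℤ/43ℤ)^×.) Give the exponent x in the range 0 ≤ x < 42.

23

Baby-step giant-step with m = ceil(sqrt(42)) = 7.
Baby table (33^j mod 43 for j=0..6):
  0:1  1:33  2:14  3:32  4:24  5:18  6:35
Giant step factor: 33^(-7) ≡ 7 (mod 43).
Scan 29·7^i mod 43 for i = 0, 1, …:
  i=0: 29   i=1: 31   i=2: 2   i=3: 14
Match at i=3, j=2: x = 3·7 + 2 = 23.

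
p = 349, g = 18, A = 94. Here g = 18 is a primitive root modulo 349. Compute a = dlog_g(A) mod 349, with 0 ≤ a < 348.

Successive powers of 18 modulo 349:
  18^0=1  18^1=18  18^2=324  18^3=248  18^4=276  18^5=82
  18^6=80  18^7=44  18^8=94
So 18^8 ≡ 94 (mod 349), giving a = 8.

8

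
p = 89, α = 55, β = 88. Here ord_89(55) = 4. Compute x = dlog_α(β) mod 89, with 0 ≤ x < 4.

Successive powers of 55 modulo 89:
  55^0=1  55^1=55  55^2=88
So 55^2 ≡ 88 (mod 89), giving x = 2.

2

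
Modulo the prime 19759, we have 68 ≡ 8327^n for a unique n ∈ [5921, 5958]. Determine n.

5921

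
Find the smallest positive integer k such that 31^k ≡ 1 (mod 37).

The order of 31 must divide p − 1 = 36 = 2^2 · 3^2.
Divisors: 1, 2, 3, 4, 6, 9, 12, 18, 36.
Check each in increasing order: 31^1 ≡ 31;  31^2 ≡ 36;  31^3 ≡ 6;  31^4 ≡ 1.
Smallest exponent giving 1 is 4.

4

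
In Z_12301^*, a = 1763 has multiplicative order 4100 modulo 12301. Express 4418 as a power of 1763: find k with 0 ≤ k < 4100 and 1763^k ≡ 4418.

Baby-step giant-step with m = ceil(sqrt(4100)) = 65.
Baby table (1763^j mod 12301 for j=0..64):
  0:1  1:1763  2:8317  3:79  4:3966  5:5090  6:6241  7:5789
  8:8478  9:999  10:2194  11:5508  12:5115  13:1112  14:4597  15:10453
  16:1741  17:6434  18:1620  19:2228  20:3945  21:4970  22:3798  23:4130
  24:11299  25:4818  26:6444  27:6949  28:11592  29:4735  30:7727  31:5494
  32:5035  33:7684  34:3491  35:4133  36:4287  37:5167  38:6681  39:6546
  40:2260  41:11157  42:492  43:6326  44:8032  45:1965  46:7714  47:7177
  48:7623  49:6657  50:1137  51:11769  52:9261  53:3716  54:7176  55:5860
  56:10641  57:1058  58:7803  59:4171  60:9776  61:1387  62:9683  63:9642
  64:11165
Giant step factor: 1763^(-65) ≡ 2487 (mod 12301).
Scan 4418·2487^i mod 12301 for i = 0, 1, …:
  i=0: 4418   i=1: 2773   i=2: 7891   i=3: 4822
  i=4: 11140   i=5: 3328   i=6: 10464   i=7: 7353
  i=8: 7625   i=9: 7534     …   i=18: 2763
  i=19: 7623
Match at i=19, j=48: k = 19·65 + 48 = 1283.

1283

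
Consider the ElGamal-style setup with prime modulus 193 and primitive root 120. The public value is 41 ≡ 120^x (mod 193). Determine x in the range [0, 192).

85

Baby-step giant-step with m = ceil(sqrt(192)) = 14.
Baby table (120^j mod 193 for j=0..13):
  0:1  1:120  2:118  3:71  4:28  5:79  6:23  7:58
  8:12  9:89  10:65  11:80  12:143  13:176
Giant step factor: 120^(-14) ≡ 100 (mod 193).
Scan 41·100^i mod 193 for i = 0, 1, …:
  i=0: 41   i=1: 47   i=2: 68   i=3: 45
  i=4: 61   i=5: 117   i=6: 120
Match at i=6, j=1: x = 6·14 + 1 = 85.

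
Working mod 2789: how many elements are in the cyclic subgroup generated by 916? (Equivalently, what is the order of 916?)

2788

The order of 916 must divide p − 1 = 2788 = 2^2 · 17 · 41.
Divisors: 1, 2, 4, 17, 34, 41, 68, 82, 164, 697, 1394, 2788.
Check each in increasing order: 916^1 ≡ 916;  916^2 ≡ 2356;  916^4 ≡ 626;  916^17 ≡ 2282;  916^34 ≡ 461;  916^41 ≡ 2710;  916^68 ≡ 557;  916^82 ≡ 663;  916^164 ≡ 1696;  916^697 ≡ 167;  916^1394 ≡ 2788;  916^2788 ≡ 1.
Smallest exponent giving 1 is 2788.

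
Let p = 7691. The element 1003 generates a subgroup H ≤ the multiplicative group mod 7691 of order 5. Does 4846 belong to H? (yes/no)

no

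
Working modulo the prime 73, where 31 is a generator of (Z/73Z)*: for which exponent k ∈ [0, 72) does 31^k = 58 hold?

Baby-step giant-step with m = ceil(sqrt(72)) = 9.
Baby table (31^j mod 73 for j=0..8):
  0:1  1:31  2:12  3:7  4:71  5:11  6:49  7:59
  8:4
Giant step factor: 31^(-9) ≡ 63 (mod 73).
Scan 58·63^i mod 73 for i = 0, 1, …:
  i=0: 58   i=1: 4
Match at i=1, j=8: k = 1·9 + 8 = 17.

17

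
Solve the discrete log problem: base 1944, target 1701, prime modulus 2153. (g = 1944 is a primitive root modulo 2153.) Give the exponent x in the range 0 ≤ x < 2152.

Baby-step giant-step with m = ceil(sqrt(2152)) = 47.
Baby table (1944^j mod 2153 for j=0..46):
  0:1  1:1944  2:621  3:1544  4:254  5:739  6:565  7:330
  8:2079  9:395  10:1412  11:2006  12:581  13:1292  14:1250  15:1416
  16:1170  17:912  18:1009  19:113  20:66  21:1277  22:79  23:713
  24:1693  25:1408  26:689  27:250  28:1575  29:234  30:613  31:1063
  32:1745  33:1305  34:686  35:877  36:1865  37:2061  38:2004  39:999
  40:50  41:315  42:908  43:1845  44:1935  45:349  46:261
Giant step factor: 1944^(-47) ≡ 1133 (mod 2153).
Scan 1701·1133^i mod 2153 for i = 0, 1, …:
  i=0: 1701   i=1: 298   i=2: 1766   i=3: 741
  i=4: 2036   i=5: 925   i=6: 1667   i=7: 530
  i=8: 1956   i=9: 711     …   i=25: 1061
  i=26: 739
Match at i=26, j=5: x = 26·47 + 5 = 1227.

1227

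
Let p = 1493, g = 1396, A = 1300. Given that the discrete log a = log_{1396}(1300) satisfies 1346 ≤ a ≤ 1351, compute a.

Compute 1396^1346 mod 1493 = 163, then multiply by 1396 repeatedly:
  1396^1346=163  1396^1347=612  1396^1348=356  1396^1349=1300
Found 1300 at exponent 1349.

1349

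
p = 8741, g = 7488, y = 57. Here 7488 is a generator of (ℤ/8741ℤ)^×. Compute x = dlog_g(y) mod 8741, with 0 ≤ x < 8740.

347

Baby-step giant-step with m = ceil(sqrt(8740)) = 94.
Baby table (7488^j mod 8741 for j=0..93):
  0:1  1:7488  2:5370  3:1960  4:341  5:1036  6:4301  7:4044
  8:2648  9:3636  10:6894  11:6667  12:2645  13:7395  14:8266  15:787
  16:1622  17:4287  18:4104  19:6137  20:2419  21:2120  22:904  23:3618
  24:3225  25:6158  26:2329  27:1257  28:7100  29:2038  30:7499  31:328
  32:8584  33:4419  34:4787  35:6956  36:7650  37:3427  38:6541  39:3185
  40:3832  41:6054  42:1526  43:2201  44:4303  45:1538  46:4647  47:7556
  48:7576  49:8739  50:2506  51:6742  52:4821  53:8059  54:6669  55:139
  56:653  57:3445  58:1469  59:3694  60:4148  61:3451  62:2692  63:950
  64:7167  65:5497  66:167  67:533  68:5208  69:3903  70:4501  71:6933
  72:1505  73:2291  74:5166  75:4083  76:6227  77:3282  78:4665  79:2484
  80:8085  81:314  82:8644  83:7908  84:3570  85:2182  86:1887  87:4400
  88:2371  89:1077  90:5374  91:5689  92:4339  93:135
Giant step factor: 7488^(-94) ≡ 6641 (mod 8741).
Scan 57·6641^i mod 8741 for i = 0, 1, …:
  i=0: 57   i=1: 2674   i=2: 5063   i=3: 5497
Match at i=3, j=65: x = 3·94 + 65 = 347.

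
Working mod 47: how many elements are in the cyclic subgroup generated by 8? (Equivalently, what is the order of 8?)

23

The order of 8 must divide p − 1 = 46 = 2 · 23.
Divisors: 1, 2, 23, 46.
Check each in increasing order: 8^1 ≡ 8;  8^2 ≡ 17;  8^23 ≡ 1.
Smallest exponent giving 1 is 23.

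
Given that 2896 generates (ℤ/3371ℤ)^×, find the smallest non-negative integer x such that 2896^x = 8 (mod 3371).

2539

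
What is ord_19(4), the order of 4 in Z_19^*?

9

The order of 4 must divide p − 1 = 18 = 2 · 3^2.
Divisors: 1, 2, 3, 6, 9, 18.
Check each in increasing order: 4^1 ≡ 4;  4^2 ≡ 16;  4^3 ≡ 7;  4^6 ≡ 11;  4^9 ≡ 1.
Smallest exponent giving 1 is 9.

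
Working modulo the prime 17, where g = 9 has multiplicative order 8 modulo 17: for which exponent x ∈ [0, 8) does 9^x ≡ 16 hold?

Successive powers of 9 modulo 17:
  9^0=1  9^1=9  9^2=13  9^3=15  9^4=16
So 9^4 ≡ 16 (mod 17), giving x = 4.

4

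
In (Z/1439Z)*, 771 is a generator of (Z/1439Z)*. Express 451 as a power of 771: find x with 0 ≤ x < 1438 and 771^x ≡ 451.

319

Baby-step giant-step with m = ceil(sqrt(1438)) = 38.
Baby table (771^j mod 1439 for j=0..37):
  0:1  1:771  2:134  3:1145  4:688  5:896  6:96  7:627
  8:1352  9:556  10:1293  11:1115  12:582  13:1193  14:282  15:133
  16:374  17:554  18:1190  19:847  20:1170  21:1256  22:1368  23:1380
  24:559  25:728  26:78  27:1139  28:379  29:92  30:421  31:816
  32:293  33:1419  34:409  35:198  36:124  37:630
Giant step factor: 771^(-38) ≡ 501 (mod 1439).
Scan 451·501^i mod 1439 for i = 0, 1, …:
  i=0: 451   i=1: 28   i=2: 1077   i=3: 1391
  i=4: 415   i=5: 699   i=6: 522   i=7: 1063
  i=8: 133
Match at i=8, j=15: x = 8·38 + 15 = 319.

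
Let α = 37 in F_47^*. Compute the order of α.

23

The order of 37 must divide p − 1 = 46 = 2 · 23.
Divisors: 1, 2, 23, 46.
Check each in increasing order: 37^1 ≡ 37;  37^2 ≡ 6;  37^23 ≡ 1.
Smallest exponent giving 1 is 23.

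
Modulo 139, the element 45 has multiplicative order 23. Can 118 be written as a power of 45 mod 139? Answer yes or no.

⟨45⟩ has order 23; its elements mod 139 are {1, 6, 34, 36, 44, 45, 52, 55, 57, 63, 64, 65, 77, 79, 80, 91, 100, 106, 112, 116, 125, 129, 131}.
118 is not in this set.

no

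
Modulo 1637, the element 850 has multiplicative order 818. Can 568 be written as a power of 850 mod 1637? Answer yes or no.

no

568 ∈ ⟨850⟩ iff 568^818 ≡ 1 (mod 1637), since |⟨850⟩| = 818.
568^818 mod 1637 = 1636.
Since 1636 ≠ 1, 568 does not lie in the subgroup.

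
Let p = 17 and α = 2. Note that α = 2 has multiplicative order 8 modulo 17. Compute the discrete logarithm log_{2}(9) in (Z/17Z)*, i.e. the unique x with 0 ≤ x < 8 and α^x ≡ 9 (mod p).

Successive powers of 2 modulo 17:
  2^0=1  2^1=2  2^2=4  2^3=8  2^4=16  2^5=15
  2^6=13  2^7=9
So 2^7 ≡ 9 (mod 17), giving x = 7.

7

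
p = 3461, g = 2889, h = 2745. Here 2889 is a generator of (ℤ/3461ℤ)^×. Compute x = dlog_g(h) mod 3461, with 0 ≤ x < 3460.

662

Baby-step giant-step with m = ceil(sqrt(3460)) = 59.
Baby table (2889^j mod 3461 for j=0..58):
  0:1  1:2889  2:1850  3:866  4:3032  5:3118  6:2380  7:2274
  8:608  9:1785  10:3436  11:456  12:2204  13:2577  14:342  15:1653
  16:2798  17:1987  18:2105  19:368  20:625  21:2444  22:276  23:1334
  24:1833  25:207  26:2731  27:2240  28:2751  29:1183  30:1680  31:1198
  32:22  33:1260  34:2629  35:1747  36:945  37:2837  38:445  39:1574
  40:2993  41:1199  42:2911  43:3110  44:34  45:1318  46:602  47:1756
  48:2719  49:2182  50:1317  51:1174  52:3367  53:1853  54:2611  55:1660
  56:2255  57:1093  58:1245
Giant step factor: 2889^(-59) ≡ 507 (mod 3461).
Scan 2745·507^i mod 3461 for i = 0, 1, …:
  i=0: 2745   i=1: 393   i=2: 1974   i=3: 589
  i=4: 977   i=5: 416   i=6: 3252   i=7: 1328
  i=8: 1862   i=9: 2642   i=10: 87   i=11: 2577
Match at i=11, j=13: x = 11·59 + 13 = 662.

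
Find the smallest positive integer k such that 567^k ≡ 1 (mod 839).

The order of 567 must divide p − 1 = 838 = 2 · 419.
Divisors: 1, 2, 419, 838.
Check each in increasing order: 567^1 ≡ 567;  567^2 ≡ 152;  567^419 ≡ 1.
Smallest exponent giving 1 is 419.

419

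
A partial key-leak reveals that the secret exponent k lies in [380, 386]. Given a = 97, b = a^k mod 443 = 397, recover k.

381

Compute 97^380 mod 443 = 100, then multiply by 97 repeatedly:
  97^380=100  97^381=397
Found 397 at exponent 381.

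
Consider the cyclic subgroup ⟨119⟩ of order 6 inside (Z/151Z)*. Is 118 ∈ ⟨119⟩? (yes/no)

yes

118 ∈ ⟨119⟩ iff 118^6 ≡ 1 (mod 151), since |⟨119⟩| = 6.
118^6 mod 151 = 1.
Since 1 = 1, 118 lies in the subgroup.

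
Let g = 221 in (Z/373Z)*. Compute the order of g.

31

The order of 221 must divide p − 1 = 372 = 2^2 · 3 · 31.
Divisors: 1, 2, 3, 4, 6, 12, 31, 62, 93, 124, 186, 372.
Check each in increasing order: 221^1 ≡ 221;  221^2 ≡ 351;  221^3 ≡ 360;  221^4 ≡ 111;  221^6 ≡ 169;  221^12 ≡ 213;  221^31 ≡ 1.
Smallest exponent giving 1 is 31.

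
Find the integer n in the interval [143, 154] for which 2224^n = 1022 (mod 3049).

147

Compute 2224^143 mod 3049 = 2079, then multiply by 2224 repeatedly:
  2224^143=2079  2224^144=1412  2224^145=2867  2224^146=749  2224^147=1022
Found 1022 at exponent 147.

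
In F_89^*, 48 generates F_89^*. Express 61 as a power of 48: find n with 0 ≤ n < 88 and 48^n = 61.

Baby-step giant-step with m = ceil(sqrt(88)) = 10.
Baby table (48^j mod 89 for j=0..9):
  0:1  1:48  2:79  3:54  4:11  5:83  6:68  7:60
  8:32  9:23
Giant step factor: 48^(-10) ≡ 47 (mod 89).
Scan 61·47^i mod 89 for i = 0, 1, …:
  i=0: 61   i=1: 19   i=2: 3   i=3: 52
  i=4: 41   i=5: 58   i=6: 56   i=7: 51
  i=8: 83
Match at i=8, j=5: n = 8·10 + 5 = 85.

85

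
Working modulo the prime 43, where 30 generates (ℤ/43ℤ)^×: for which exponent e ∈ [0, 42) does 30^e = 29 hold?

19

Baby-step giant-step with m = ceil(sqrt(42)) = 7.
Baby table (30^j mod 43 for j=0..6):
  0:1  1:30  2:40  3:39  4:9  5:12  6:16
Giant step factor: 30^(-7) ≡ 37 (mod 43).
Scan 29·37^i mod 43 for i = 0, 1, …:
  i=0: 29   i=1: 41   i=2: 12
Match at i=2, j=5: e = 2·7 + 5 = 19.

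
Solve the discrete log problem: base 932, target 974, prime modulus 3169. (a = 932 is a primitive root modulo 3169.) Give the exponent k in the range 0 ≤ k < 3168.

1793

Baby-step giant-step with m = ceil(sqrt(3168)) = 57.
Baby table (932^j mod 3169 for j=0..56):
  0:1  1:932  2:318  3:1659  4:2885  5:1508  6:1589  7:1025
  8:1431  9:2712  10:1891  11:448  12:2397  13:3028  14:1686  15:2697
  16:587  17:2016  18:2864  19:950  20:1249  21:1045  22:1057  23:2734
  24:212  25:1106  26:867  27:3118  28:3  29:2796  30:954  31:1808
  32:2317  33:1355  34:1598  35:3075  36:1124  37:1798  38:2504  39:1344
  40:853  41:2746  42:1889  43:1753  44:1761  45:2879  46:2254  47:2850
  48:578  49:3135  50:2  51:1864  52:636  53:149  54:2601  55:3016
  56:9
Giant step factor: 932^(-57) ≡ 2815 (mod 3169).
Scan 974·2815^i mod 3169 for i = 0, 1, …:
  i=0: 974   i=1: 625   i=2: 580   i=3: 665
  i=4: 2265   i=5: 3116   i=6: 2917   i=7: 476
  i=8: 2622   i=9: 329     …   i=30: 2710
  i=31: 867
Match at i=31, j=26: k = 31·57 + 26 = 1793.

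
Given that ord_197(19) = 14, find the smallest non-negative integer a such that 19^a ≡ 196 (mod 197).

7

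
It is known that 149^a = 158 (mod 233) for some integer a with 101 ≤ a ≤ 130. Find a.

109

Compute 149^101 mod 233 = 42, then multiply by 149 repeatedly:
  149^101=42  149^102=200  149^103=209  149^104=152  149^105=47
  149^106=13  149^107=73  149^108=159  149^109=158
Found 158 at exponent 109.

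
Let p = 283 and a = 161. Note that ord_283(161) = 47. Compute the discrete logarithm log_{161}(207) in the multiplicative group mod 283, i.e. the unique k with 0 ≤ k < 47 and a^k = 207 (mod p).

4

Baby-step giant-step with m = ceil(sqrt(47)) = 7.
Baby table (161^j mod 283 for j=0..6):
  0:1  1:161  2:168  3:163  4:207  5:216  6:250
Giant step factor: 161^(-7) ≡ 199 (mod 283).
Scan 207·199^i mod 283 for i = 0, 1, …:
  i=0: 207
Match at i=0, j=4: k = 0·7 + 4 = 4.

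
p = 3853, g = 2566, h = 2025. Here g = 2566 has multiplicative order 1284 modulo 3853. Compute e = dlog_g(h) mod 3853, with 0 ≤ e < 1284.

Baby-step giant-step with m = ceil(sqrt(1284)) = 36.
Baby table (2566^j mod 3853 for j=0..35):
  0:1  1:2566  2:3432  3:2407  4:3  5:3845  6:2590  7:3368
  8:9  9:3829  10:64  11:2398  12:27  13:3781  14:192  15:3341
  16:81  17:3637  18:576  19:2317  20:243  21:3205  22:1728  23:3098
  24:729  25:1909  26:1331  27:1588  28:2187  29:1874  30:140  31:911
  32:2708  33:1769  34:420  35:2733
Giant step factor: 2566^(-36) ≡ 2498 (mod 3853).
Scan 2025·2498^i mod 3853 for i = 0, 1, …:
  i=0: 2025   i=1: 3314   i=2: 2128   i=3: 2457
  i=4: 3610   i=5: 1760   i=6: 207   i=7: 784
  i=8: 1108   i=9: 1330     …   i=21: 3196
  i=22: 192
Match at i=22, j=14: e = 22·36 + 14 = 806.

806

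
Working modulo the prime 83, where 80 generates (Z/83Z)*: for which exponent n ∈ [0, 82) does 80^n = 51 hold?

20

Baby-step giant-step with m = ceil(sqrt(82)) = 10.
Baby table (80^j mod 83 for j=0..9):
  0:1  1:80  2:9  3:56  4:81  5:6  6:65  7:54
  8:4  9:71
Giant step factor: 80^(-10) ≡ 30 (mod 83).
Scan 51·30^i mod 83 for i = 0, 1, …:
  i=0: 51   i=1: 36   i=2: 1
Match at i=2, j=0: n = 2·10 + 0 = 20.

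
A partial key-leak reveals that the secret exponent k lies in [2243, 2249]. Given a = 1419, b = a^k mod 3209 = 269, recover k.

Compute 1419^2243 mod 3209 = 1926, then multiply by 1419 repeatedly:
  1419^2243=1926  1419^2244=2135  1419^2245=269
Found 269 at exponent 2245.

2245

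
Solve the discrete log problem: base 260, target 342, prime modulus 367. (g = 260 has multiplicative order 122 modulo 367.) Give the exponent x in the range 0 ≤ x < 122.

Baby-step giant-step with m = ceil(sqrt(122)) = 12.
Baby table (260^j mod 367 for j=0..11):
  0:1  1:260  2:72  3:3  4:46  5:216  6:9  7:138
  8:281  9:27  10:47  11:109
Giant step factor: 260^(-12) ≡ 145 (mod 367).
Scan 342·145^i mod 367 for i = 0, 1, …:
  i=0: 342   i=1: 45   i=2: 286   i=3: 366
  i=4: 222   i=5: 261   i=6: 44   i=7: 141
  i=8: 260
Match at i=8, j=1: x = 8·12 + 1 = 97.

97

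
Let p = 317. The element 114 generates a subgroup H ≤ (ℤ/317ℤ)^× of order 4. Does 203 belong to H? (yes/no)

yes

⟨114⟩ has order 4; its elements mod 317 are {1, 114, 203, 316}.
203 is in this set.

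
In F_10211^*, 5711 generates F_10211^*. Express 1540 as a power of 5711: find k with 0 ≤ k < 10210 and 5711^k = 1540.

Baby-step giant-step with m = ceil(sqrt(10210)) = 102.
Baby table (5711^j mod 10211 for j=0..101):
  0:1  1:5711  2:1587  3:6200  4:6663  5:6207  6:5796  7:7105
  8:8352  9:2691  10:746  11:2419  12:9637  13:9828  14:8052  15:4839
  16:4563  17:821  18:1882  19:6130  20:5122  21:7438  22:658  23:190
  24:2724  25:5411  26:3735  27:10017  28:5065  29:8663  30:2098  31:4175
  32:740  33:8997  34:115  35:3261  36:8918  37:8441  38:420  39:9246
  40:2825  41:195  42:646  43:3135  44:4102  45:2488  46:5467  47:7010
  48:6990  49:5091  50:3984  51:2516  52:1999  53:391  54:7003  55:7857
  56:4193  57:1428  58:6930  59:9605  60:663  61:8323  62:448  63:5778
  64:6417  65:208  66:3412  67:3344  68:3014  69:7419  70:4470  71:670
  72:7456  73:1346  74:8334  75:2003  76:2813  77:3140  78:2024  79:212
  80:5834  81:9692  82:7392  83:3438  84:8876  85:3432  86:5243  87:4121
  88:8887  89:4987  90:2278  91:844  92:492  93:1787  94:4768  95:7522
  96:465  97:755  98:2763  99:3498  100:4362  101:6753
Giant step factor: 5711^(-102) ≡ 4327 (mod 10211).
Scan 1540·4327^i mod 10211 for i = 0, 1, …:
  i=0: 1540   i=1: 6008   i=2: 9621   i=3: 10031
  i=4: 7387   i=5: 3119   i=6: 7182   i=7: 4441
  i=8: 9316   i=9: 7515     …   i=84: 3715
  i=85: 2691
Match at i=85, j=9: k = 85·102 + 9 = 8679.

8679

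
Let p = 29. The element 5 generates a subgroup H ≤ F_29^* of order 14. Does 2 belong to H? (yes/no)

no

2 ∈ ⟨5⟩ iff 2^14 ≡ 1 (mod 29), since |⟨5⟩| = 14.
2^14 mod 29 = 28.
Since 28 ≠ 1, 2 does not lie in the subgroup.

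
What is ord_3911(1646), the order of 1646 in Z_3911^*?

The order of 1646 must divide p − 1 = 3910 = 2 · 5 · 17 · 23.
Divisors: 1, 2, 5, 10, 17, 23, 34, 46, 85, 115, 170, 230, 391, 782, 1955, 3910.
Check each in increasing order: 1646^1 ≡ 1646;  1646^2 ≡ 2904;  1646^5 ≡ 3718;  1646^10 ≡ 2050;  1646^17 ≡ 2069;  1646^23 ≡ 2967;  1646^34 ≡ 2127;  1646^46 ≡ 3339;  1646^85 ≡ 3674;  1646^115 ≡ 1707;  1646^170 ≡ 1415;  1646^230 ≡ 154;  1646^391 ≡ 1.
Smallest exponent giving 1 is 391.

391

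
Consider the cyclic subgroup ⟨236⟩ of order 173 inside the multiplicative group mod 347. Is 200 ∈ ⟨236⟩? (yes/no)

200 ∈ ⟨236⟩ iff 200^173 ≡ 1 (mod 347), since |⟨236⟩| = 173.
200^173 mod 347 = 346.
Since 346 ≠ 1, 200 does not lie in the subgroup.

no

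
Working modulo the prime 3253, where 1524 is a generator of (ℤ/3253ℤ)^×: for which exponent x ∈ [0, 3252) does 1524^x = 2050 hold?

Baby-step giant-step with m = ceil(sqrt(3252)) = 58.
Baby table (1524^j mod 3253 for j=0..57):
  0:1  1:1524  2:3187  3:259  4:1103  5:2424  6:2021  7:2666
  8:3240  9:2959  10:858  11:3139  12:1926  13:1018  14:3004  15:1125
  16:169  17:569  18:1858  19:1482  20:986  21:3031  22:3237  23:1640
  24:1056  25:2362  26:1870  27:252  28:194  29:2886  30:208  31:1451
  32:2537  33:1824  34:1714  35:3230  36:731  37:1518  38:549  39:655
  40:2802  41:2312  42:489  43:299  44:256  45:3037  46:2622  47:1244
  48:2610  49:2474  50:149  51:2619  52:3178  53:2808  54:1697  55:93
  56:1853  57:368
Giant step factor: 1524^(-58) ≡ 2242 (mod 3253).
Scan 2050·2242^i mod 3253 for i = 0, 1, …:
  i=0: 2050   i=1: 2864   i=2: 2919   i=3: 2615
  i=4: 924   i=5: 2700   i=6: 2820   i=7: 1861
  i=8: 2016   i=9: 1455     …   i=14: 1837
  i=15: 256
Match at i=15, j=44: x = 15·58 + 44 = 914.

914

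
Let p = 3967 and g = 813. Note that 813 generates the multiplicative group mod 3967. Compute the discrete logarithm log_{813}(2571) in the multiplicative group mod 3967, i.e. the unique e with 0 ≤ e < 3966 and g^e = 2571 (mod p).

3308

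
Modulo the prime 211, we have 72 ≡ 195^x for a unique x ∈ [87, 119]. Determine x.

101

Compute 195^87 mod 211 = 102, then multiply by 195 repeatedly:
  195^87=102  195^88=56  195^89=159  195^90=199  195^91=192
  195^92=93  195^93=200  195^94=176  195^95=138  195^96=113
  195^97=91  195^98=21  195^99=86  195^100=101  195^101=72
Found 72 at exponent 101.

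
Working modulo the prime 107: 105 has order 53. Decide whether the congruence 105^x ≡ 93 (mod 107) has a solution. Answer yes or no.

no

93 ∈ ⟨105⟩ iff 93^53 ≡ 1 (mod 107), since |⟨105⟩| = 53.
93^53 mod 107 = 106.
Since 106 ≠ 1, 93 does not lie in the subgroup.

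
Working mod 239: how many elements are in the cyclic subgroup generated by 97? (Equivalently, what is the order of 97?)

The order of 97 must divide p − 1 = 238 = 2 · 7 · 17.
Divisors: 1, 2, 7, 14, 17, 34, 119, 238.
Check each in increasing order: 97^1 ≡ 97;  97^2 ≡ 88;  97^7 ≡ 164;  97^14 ≡ 128;  97^17 ≡ 139;  97^34 ≡ 201;  97^119 ≡ 238;  97^238 ≡ 1.
Smallest exponent giving 1 is 238.

238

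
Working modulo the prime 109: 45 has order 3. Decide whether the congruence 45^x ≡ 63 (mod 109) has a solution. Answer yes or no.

⟨45⟩ has order 3; its elements mod 109 are {1, 45, 63}.
63 is in this set.

yes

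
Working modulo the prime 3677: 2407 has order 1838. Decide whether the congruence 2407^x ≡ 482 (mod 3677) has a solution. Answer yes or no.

yes

482 ∈ ⟨2407⟩ iff 482^1838 ≡ 1 (mod 3677), since |⟨2407⟩| = 1838.
482^1838 mod 3677 = 1.
Since 1 = 1, 482 lies in the subgroup.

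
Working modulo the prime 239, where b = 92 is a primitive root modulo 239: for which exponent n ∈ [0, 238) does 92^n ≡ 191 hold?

89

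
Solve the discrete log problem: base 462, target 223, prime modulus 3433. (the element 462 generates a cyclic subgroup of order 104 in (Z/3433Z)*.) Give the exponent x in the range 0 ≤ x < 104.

95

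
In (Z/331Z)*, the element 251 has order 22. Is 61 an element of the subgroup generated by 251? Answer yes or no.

yes

⟨251⟩ has order 22; its elements mod 331 are {1, 38, 57, 61, 74, 80, 85, 111, 120, 151, 164, 167, 180, 211, 220, 246, 251, 257, 270, 274, 293, 330}.
61 is in this set.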